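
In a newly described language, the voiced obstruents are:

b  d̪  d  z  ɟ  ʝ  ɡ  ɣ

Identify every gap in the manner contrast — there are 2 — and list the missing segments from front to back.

/β/, /ð/

place of articulation  stop      fricative
bilabial          b         —       
dental            d̪        —       
alveolar          d         z       
palatal           ɟ         ʝ       
velar             ɡ         ɣ       
Gaps, from front to back: bilabial lacks fricative (/β/); dental lacks fricative (/ð/).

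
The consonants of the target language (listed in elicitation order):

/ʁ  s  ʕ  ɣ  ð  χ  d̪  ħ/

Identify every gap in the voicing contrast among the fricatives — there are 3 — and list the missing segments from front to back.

place of articulation  voiceless  voiced  
dental            —         ð       
alveolar          s         —       
velar             —         ɣ       
uvular            χ         ʁ       
pharyngeal        ħ         ʕ       
Gaps, from front to back: dental lacks voiceless (/θ/); alveolar lacks voiced (/z/); velar lacks voiceless (/x/).

/θ/, /z/, /x/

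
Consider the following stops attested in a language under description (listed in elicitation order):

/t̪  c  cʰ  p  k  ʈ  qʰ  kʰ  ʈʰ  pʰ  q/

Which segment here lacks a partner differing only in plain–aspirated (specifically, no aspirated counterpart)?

Bilabial: /p/ ~ /pʰ/
Retroflex: /ʈ/ ~ /ʈʰ/
Palatal: /c/ ~ /cʰ/
Velar: /k/ ~ /kʰ/
Uvular: /q/ ~ /qʰ/
Dental: only /t̪/ (plain); no aspirated partner.
So /t̪/ is the unpaired segment.

/t̪/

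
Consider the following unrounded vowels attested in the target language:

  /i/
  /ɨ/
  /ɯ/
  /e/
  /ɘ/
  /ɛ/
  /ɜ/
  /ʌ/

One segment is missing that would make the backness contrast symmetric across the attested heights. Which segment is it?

/ɤ/

Front: /i/ (high), /e/ (high-mid), /ɛ/ (low-mid).
Central: /ɨ/ (high), /ɘ/ (high-mid), /ɜ/ (low-mid).
Back: /ɯ/ (high), /ʌ/ (low-mid).
The high-mid row has no back member, so the gap is the high-mid back unrounded vowel /ɤ/.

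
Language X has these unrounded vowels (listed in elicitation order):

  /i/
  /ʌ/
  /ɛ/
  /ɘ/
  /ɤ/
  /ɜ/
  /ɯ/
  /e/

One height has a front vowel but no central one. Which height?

height            front     central   back    
high              i         —         ɯ       
high-mid          e         ɘ         ɤ       
low-mid           ɛ         ɜ         ʌ       
Every height has a central member except high, where /ɨ/ would be expected.

high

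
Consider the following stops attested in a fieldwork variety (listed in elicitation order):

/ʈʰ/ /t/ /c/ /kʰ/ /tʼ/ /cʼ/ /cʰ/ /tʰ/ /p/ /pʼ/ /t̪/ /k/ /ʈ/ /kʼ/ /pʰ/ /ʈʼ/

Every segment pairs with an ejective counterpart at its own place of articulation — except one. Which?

Bilabial: /p/ ~ /pʰ/ ~ /pʼ/
Alveolar: /t/ ~ /tʰ/ ~ /tʼ/
Retroflex: /ʈ/ ~ /ʈʰ/ ~ /ʈʼ/
Palatal: /c/ ~ /cʰ/ ~ /cʼ/
Velar: /k/ ~ /kʰ/ ~ /kʼ/
Dental: only /t̪/ (plain); no ejective partner.
So /t̪/ is the unpaired segment.

/t̪/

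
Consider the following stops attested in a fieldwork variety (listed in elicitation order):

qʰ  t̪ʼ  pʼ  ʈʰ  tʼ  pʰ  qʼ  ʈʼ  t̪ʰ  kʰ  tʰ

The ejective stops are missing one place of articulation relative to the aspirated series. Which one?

bilabial: aspirated /pʰ/, ejective /pʼ/.
dental: aspirated /t̪ʰ/, ejective /t̪ʼ/.
alveolar: aspirated /tʰ/, ejective /tʼ/.
retroflex: aspirated /ʈʰ/, ejective /ʈʼ/.
velar: aspirated /kʰ/, ejective —.
uvular: aspirated /qʰ/, ejective /qʼ/.
Every place of articulation has an ejective member except velar, where /kʼ/ would be expected.

velar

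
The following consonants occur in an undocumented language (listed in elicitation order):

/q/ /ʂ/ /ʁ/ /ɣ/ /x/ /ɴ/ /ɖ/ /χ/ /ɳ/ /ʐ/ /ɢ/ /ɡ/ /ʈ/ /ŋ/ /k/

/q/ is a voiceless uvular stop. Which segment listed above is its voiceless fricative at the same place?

The voiceless fricative at the same place is a voiceless uvular fricative — in this inventory, /χ/.

/χ/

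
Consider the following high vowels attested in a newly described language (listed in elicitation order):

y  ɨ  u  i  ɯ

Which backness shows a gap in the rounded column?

central

front: unrounded /i/, rounded /y/.
central: unrounded /ɨ/, rounded —.
back: unrounded /ɯ/, rounded /u/.
Every backness has a rounded member except central, where /ʉ/ would be expected.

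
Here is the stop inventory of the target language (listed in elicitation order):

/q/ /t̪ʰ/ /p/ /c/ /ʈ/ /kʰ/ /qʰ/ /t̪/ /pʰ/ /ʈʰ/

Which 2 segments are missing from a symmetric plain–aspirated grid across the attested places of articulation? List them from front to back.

/cʰ/, /k/

place of articulation  plain     aspirated
bilabial          p         pʰ      
dental            t̪        t̪ʰ     
retroflex         ʈ         ʈʰ      
palatal           c         —       
velar             —         kʰ      
uvular            q         qʰ      
Gaps, from front to back: palatal lacks aspirated (/cʰ/); velar lacks plain (/k/).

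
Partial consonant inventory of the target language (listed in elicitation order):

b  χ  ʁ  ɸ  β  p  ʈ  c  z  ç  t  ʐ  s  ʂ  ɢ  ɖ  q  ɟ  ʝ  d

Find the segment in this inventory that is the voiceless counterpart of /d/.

/t/

/d/ is a voiced alveolar stop.
The voiceless counterpart is a voiceless alveolar stop — in this inventory, /t/.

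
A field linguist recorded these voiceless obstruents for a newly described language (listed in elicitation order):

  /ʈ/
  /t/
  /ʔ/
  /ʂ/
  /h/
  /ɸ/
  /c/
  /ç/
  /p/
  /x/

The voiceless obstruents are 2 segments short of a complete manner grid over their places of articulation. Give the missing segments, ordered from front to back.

Stop: /p/ (bilabial), /t/ (alveolar), /ʈ/ (retroflex), /c/ (palatal), /ʔ/ (glottal).
Fricative: /ɸ/ (bilabial), /ʂ/ (retroflex), /ç/ (palatal), /x/ (velar), /h/ (glottal).
Gaps, from front to back: alveolar lacks fricative (/s/); velar lacks stop (/k/).

/s/, /k/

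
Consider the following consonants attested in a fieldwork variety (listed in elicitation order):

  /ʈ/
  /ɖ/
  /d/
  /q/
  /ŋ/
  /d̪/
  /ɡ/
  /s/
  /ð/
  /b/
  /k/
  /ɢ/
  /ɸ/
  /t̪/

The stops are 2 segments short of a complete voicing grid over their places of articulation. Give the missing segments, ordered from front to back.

/p/, /t/

Voiceless: /t̪/ (dental), /ʈ/ (retroflex), /k/ (velar), /q/ (uvular).
Voiced: /b/ (bilabial), /d̪/ (dental), /d/ (alveolar), /ɖ/ (retroflex), /ɡ/ (velar), /ɢ/ (uvular).
Gaps, from front to back: bilabial lacks voiceless (/p/); alveolar lacks voiceless (/t/).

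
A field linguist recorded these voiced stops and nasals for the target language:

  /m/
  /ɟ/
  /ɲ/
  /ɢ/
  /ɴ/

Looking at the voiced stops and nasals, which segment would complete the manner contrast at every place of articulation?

/b/

bilabial: oral stop —, nasal /m/.
palatal: oral stop /ɟ/, nasal /ɲ/.
uvular: oral stop /ɢ/, nasal /ɴ/.
The bilabial row has no oral stop member, so the gap is the bilabial oral stop /b/.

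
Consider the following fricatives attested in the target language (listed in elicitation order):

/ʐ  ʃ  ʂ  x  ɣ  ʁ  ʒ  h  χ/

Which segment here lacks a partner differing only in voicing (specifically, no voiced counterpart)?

/h/

Postalveolar: /ʃ/ ~ /ʒ/
Retroflex: /ʂ/ ~ /ʐ/
Velar: /x/ ~ /ɣ/
Uvular: /χ/ ~ /ʁ/
Glottal: only /h/ (voiceless); no voiced partner.
So /h/ is the unpaired segment.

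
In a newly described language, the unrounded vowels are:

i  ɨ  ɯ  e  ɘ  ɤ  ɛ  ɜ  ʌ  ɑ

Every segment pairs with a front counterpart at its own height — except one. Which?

High: /i/ ~ /ɨ/ ~ /ɯ/
High-mid: /e/ ~ /ɘ/ ~ /ɤ/
Low-mid: /ɛ/ ~ /ɜ/ ~ /ʌ/
Low: only /ɑ/ (back); no front partner.
So /ɑ/ is the unpaired segment.

/ɑ/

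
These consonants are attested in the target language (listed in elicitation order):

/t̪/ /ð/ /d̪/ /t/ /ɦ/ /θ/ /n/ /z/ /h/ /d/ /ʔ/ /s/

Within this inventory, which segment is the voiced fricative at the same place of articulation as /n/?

/z/

/n/ is an alveolar nasal.
The voiced fricative at the same place is a voiced alveolar fricative — in this inventory, /z/.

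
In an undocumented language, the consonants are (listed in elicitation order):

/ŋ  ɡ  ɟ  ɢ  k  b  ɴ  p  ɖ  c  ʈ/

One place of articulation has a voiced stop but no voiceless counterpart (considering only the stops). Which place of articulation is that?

uvular

bilabial: voiceless /p/, voiced /b/.
retroflex: voiceless /ʈ/, voiced /ɖ/.
palatal: voiceless /c/, voiced /ɟ/.
velar: voiceless /k/, voiced /ɡ/.
uvular: voiceless —, voiced /ɢ/.
Every place of articulation has a voiceless member except uvular, where /q/ would be expected.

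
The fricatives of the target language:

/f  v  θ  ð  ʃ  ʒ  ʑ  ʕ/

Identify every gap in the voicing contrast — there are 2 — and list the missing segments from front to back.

place of articulation  voiceless  voiced  
labiodental       f         v       
dental            θ         ð       
postalveolar      ʃ         ʒ       
alveolo-palatal   —         ʑ       
pharyngeal        —         ʕ       
Gaps, from front to back: alveolo-palatal lacks voiceless (/ɕ/); pharyngeal lacks voiceless (/ħ/).

/ɕ/, /ħ/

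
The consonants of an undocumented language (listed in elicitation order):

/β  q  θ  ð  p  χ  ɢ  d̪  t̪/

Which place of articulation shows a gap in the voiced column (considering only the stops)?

bilabial

Voiceless: /p/ (bilabial), /t̪/ (dental), /q/ (uvular).
Voiced: /d̪/ (dental), /ɢ/ (uvular).
Every place of articulation has a voiced member except bilabial, where /b/ would be expected.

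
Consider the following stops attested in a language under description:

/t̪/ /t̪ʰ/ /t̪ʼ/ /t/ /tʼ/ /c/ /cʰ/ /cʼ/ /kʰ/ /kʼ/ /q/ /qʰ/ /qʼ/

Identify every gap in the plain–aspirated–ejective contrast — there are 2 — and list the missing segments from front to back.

/tʰ/, /k/

Plain: /t̪/ (dental), /t/ (alveolar), /c/ (palatal), /q/ (uvular).
Aspirated: /t̪ʰ/ (dental), /cʰ/ (palatal), /kʰ/ (velar), /qʰ/ (uvular).
Ejective: /t̪ʼ/ (dental), /tʼ/ (alveolar), /cʼ/ (palatal), /kʼ/ (velar), /qʼ/ (uvular).
Gaps, from front to back: alveolar lacks aspirated (/tʰ/); velar lacks plain (/k/).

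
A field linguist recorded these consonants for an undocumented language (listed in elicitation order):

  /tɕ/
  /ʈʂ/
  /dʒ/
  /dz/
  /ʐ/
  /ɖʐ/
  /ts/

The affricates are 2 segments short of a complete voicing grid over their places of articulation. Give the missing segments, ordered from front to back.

alveolar: voiceless /ts/, voiced /dz/.
postalveolar: voiceless —, voiced /dʒ/.
retroflex: voiceless /ʈʂ/, voiced /ɖʐ/.
alveolo-palatal: voiceless /tɕ/, voiced —.
Gaps, from front to back: postalveolar lacks voiceless (/tʃ/); alveolo-palatal lacks voiced (/dʑ/).

/tʃ/, /dʑ/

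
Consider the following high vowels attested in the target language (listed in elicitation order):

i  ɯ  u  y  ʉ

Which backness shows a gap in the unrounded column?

central

Unrounded: /i/ (front), /ɯ/ (back).
Rounded: /y/ (front), /ʉ/ (central), /u/ (back).
Every backness has an unrounded member except central, where /ɨ/ would be expected.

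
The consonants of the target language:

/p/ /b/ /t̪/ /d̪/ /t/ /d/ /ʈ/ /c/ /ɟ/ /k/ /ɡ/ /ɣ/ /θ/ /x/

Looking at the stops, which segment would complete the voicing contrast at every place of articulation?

bilabial: voiceless /p/, voiced /b/.
dental: voiceless /t̪/, voiced /d̪/.
alveolar: voiceless /t/, voiced /d/.
retroflex: voiceless /ʈ/, voiced —.
palatal: voiceless /c/, voiced /ɟ/.
velar: voiceless /k/, voiced /ɡ/.
The retroflex row has no voiced member, so the gap is the voiced retroflex stop /ɖ/.

/ɖ/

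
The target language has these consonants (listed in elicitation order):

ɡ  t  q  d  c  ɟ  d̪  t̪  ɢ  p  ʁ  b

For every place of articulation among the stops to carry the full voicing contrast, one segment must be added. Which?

bilabial: voiceless /p/, voiced /b/.
dental: voiceless /t̪/, voiced /d̪/.
alveolar: voiceless /t/, voiced /d/.
palatal: voiceless /c/, voiced /ɟ/.
velar: voiceless —, voiced /ɡ/.
uvular: voiceless /q/, voiced /ɢ/.
The velar row has no voiceless member, so the gap is the voiceless velar stop /k/.

/k/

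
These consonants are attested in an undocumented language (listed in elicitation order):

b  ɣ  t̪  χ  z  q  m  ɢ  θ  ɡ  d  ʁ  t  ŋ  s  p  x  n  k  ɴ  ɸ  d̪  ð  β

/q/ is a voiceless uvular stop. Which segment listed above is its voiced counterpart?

The voiced counterpart is a voiced uvular stop — in this inventory, /ɢ/.

/ɢ/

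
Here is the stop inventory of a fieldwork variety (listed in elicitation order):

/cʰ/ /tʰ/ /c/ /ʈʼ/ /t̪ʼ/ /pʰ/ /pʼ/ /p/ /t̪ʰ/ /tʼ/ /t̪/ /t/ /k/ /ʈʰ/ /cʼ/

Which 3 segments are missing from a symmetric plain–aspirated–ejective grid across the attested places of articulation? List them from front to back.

/ʈ/, /kʰ/, /kʼ/

bilabial: plain /p/, aspirated /pʰ/, ejective /pʼ/.
dental: plain /t̪/, aspirated /t̪ʰ/, ejective /t̪ʼ/.
alveolar: plain /t/, aspirated /tʰ/, ejective /tʼ/.
retroflex: plain —, aspirated /ʈʰ/, ejective /ʈʼ/.
palatal: plain /c/, aspirated /cʰ/, ejective /cʼ/.
velar: plain /k/, aspirated —, ejective —.
Gaps, from front to back: retroflex lacks plain (/ʈ/); velar lacks aspirated (/kʰ/); velar lacks ejective (/kʼ/).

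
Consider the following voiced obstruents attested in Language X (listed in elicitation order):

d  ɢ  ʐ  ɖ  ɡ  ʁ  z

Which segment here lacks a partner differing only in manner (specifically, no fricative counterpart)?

Alveolar: /d/ ~ /z/
Retroflex: /ɖ/ ~ /ʐ/
Uvular: /ɢ/ ~ /ʁ/
Velar: only /ɡ/ (stop); no fricative partner.
So /ɡ/ is the unpaired segment.

/ɡ/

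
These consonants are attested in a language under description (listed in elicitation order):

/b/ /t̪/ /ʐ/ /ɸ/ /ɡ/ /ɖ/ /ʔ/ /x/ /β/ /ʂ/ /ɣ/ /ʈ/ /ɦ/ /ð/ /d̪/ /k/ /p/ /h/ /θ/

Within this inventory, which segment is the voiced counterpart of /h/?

/h/ is a voiceless glottal fricative.
The voiced counterpart is a voiced glottal fricative — in this inventory, /ɦ/.

/ɦ/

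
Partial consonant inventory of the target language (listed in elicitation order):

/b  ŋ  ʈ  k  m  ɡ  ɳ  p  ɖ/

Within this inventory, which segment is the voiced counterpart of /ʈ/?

/ʈ/ is a voiceless retroflex stop.
The voiced counterpart is a voiced retroflex stop — in this inventory, /ɖ/.

/ɖ/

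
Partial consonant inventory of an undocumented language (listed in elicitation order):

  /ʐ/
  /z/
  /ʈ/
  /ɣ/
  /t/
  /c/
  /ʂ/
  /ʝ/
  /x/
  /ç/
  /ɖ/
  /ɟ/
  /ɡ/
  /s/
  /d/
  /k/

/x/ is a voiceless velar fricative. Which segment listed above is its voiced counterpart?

The voiced counterpart is a voiced velar fricative — in this inventory, /ɣ/.

/ɣ/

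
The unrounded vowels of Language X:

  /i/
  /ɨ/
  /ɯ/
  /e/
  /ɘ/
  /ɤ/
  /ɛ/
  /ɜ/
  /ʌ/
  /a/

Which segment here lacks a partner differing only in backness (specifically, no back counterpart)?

High: /i/ ~ /ɨ/ ~ /ɯ/
High-mid: /e/ ~ /ɘ/ ~ /ɤ/
Low-mid: /ɛ/ ~ /ɜ/ ~ /ʌ/
Low: only /a/ (front); no back partner.
So /a/ is the unpaired segment.

/a/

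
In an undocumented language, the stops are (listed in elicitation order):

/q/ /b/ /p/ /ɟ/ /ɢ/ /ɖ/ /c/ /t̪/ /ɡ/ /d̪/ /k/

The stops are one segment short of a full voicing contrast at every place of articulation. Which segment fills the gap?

/ʈ/

Voiceless: /p/ (bilabial), /t̪/ (dental), /c/ (palatal), /k/ (velar), /q/ (uvular).
Voiced: /b/ (bilabial), /d̪/ (dental), /ɖ/ (retroflex), /ɟ/ (palatal), /ɡ/ (velar), /ɢ/ (uvular).
The retroflex row has no voiceless member, so the gap is the voiceless retroflex stop /ʈ/.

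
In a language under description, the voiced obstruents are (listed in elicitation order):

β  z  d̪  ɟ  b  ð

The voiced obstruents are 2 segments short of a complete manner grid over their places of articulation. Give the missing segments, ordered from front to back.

/d/, /ʝ/

Stop: /b/ (bilabial), /d̪/ (dental), /ɟ/ (palatal).
Fricative: /β/ (bilabial), /ð/ (dental), /z/ (alveolar).
Gaps, from front to back: alveolar lacks stop (/d/); palatal lacks fricative (/ʝ/).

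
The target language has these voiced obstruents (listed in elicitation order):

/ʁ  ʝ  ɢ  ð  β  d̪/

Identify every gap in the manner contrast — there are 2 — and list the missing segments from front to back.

place of articulation  stop      fricative
bilabial          —         β       
dental            d̪        ð       
palatal           —         ʝ       
uvular            ɢ         ʁ       
Gaps, from front to back: bilabial lacks stop (/b/); palatal lacks stop (/ɟ/).

/b/, /ɟ/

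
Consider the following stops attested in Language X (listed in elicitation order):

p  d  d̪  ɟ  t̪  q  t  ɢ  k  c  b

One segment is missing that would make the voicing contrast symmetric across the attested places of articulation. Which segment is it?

/ɡ/

place of articulation  voiceless  voiced  
bilabial          p         b       
dental            t̪        d̪      
alveolar          t         d       
palatal           c         ɟ       
velar             k         —       
uvular            q         ɢ       
The velar row has no voiced member, so the gap is the voiced velar stop /ɡ/.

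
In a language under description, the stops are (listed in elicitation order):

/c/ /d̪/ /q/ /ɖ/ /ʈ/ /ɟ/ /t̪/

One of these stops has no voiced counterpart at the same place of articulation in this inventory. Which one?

/q/

Dental: /t̪/ ~ /d̪/
Retroflex: /ʈ/ ~ /ɖ/
Palatal: /c/ ~ /ɟ/
Uvular: only /q/ (voiceless); no voiced partner.
So /q/ is the unpaired segment.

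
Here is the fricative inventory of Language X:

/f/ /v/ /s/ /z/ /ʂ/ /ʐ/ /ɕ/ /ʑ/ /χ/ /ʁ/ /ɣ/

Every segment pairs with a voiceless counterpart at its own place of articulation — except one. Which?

Labiodental: /f/ ~ /v/
Alveolar: /s/ ~ /z/
Retroflex: /ʂ/ ~ /ʐ/
Alveolo-palatal: /ɕ/ ~ /ʑ/
Uvular: /χ/ ~ /ʁ/
Velar: only /ɣ/ (voiced); no voiceless partner.
So /ɣ/ is the unpaired segment.

/ɣ/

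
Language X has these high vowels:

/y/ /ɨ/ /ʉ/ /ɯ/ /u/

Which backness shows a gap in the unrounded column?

Unrounded: /ɨ/ (central), /ɯ/ (back).
Rounded: /y/ (front), /ʉ/ (central), /u/ (back).
Every backness has an unrounded member except front, where /i/ would be expected.

front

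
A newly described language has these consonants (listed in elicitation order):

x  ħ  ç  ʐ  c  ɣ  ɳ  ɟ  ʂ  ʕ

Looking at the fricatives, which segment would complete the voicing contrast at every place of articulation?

retroflex: voiceless /ʂ/, voiced /ʐ/.
palatal: voiceless /ç/, voiced —.
velar: voiceless /x/, voiced /ɣ/.
pharyngeal: voiceless /ħ/, voiced /ʕ/.
The palatal row has no voiced member, so the gap is the voiced palatal fricative /ʝ/.

/ʝ/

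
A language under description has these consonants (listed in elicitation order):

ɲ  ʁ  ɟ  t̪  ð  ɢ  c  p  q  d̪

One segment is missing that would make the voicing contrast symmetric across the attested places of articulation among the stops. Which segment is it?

/b/

Voiceless: /p/ (bilabial), /t̪/ (dental), /c/ (palatal), /q/ (uvular).
Voiced: /d̪/ (dental), /ɟ/ (palatal), /ɢ/ (uvular).
The bilabial row has no voiced member, so the gap is the voiced bilabial stop /b/.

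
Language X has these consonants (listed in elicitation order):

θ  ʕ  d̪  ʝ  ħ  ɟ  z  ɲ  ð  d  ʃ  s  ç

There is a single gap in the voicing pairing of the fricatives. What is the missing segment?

dental: voiceless /θ/, voiced /ð/.
alveolar: voiceless /s/, voiced /z/.
postalveolar: voiceless /ʃ/, voiced —.
palatal: voiceless /ç/, voiced /ʝ/.
pharyngeal: voiceless /ħ/, voiced /ʕ/.
The postalveolar row has no voiced member, so the gap is the voiced postalveolar fricative /ʒ/.

/ʒ/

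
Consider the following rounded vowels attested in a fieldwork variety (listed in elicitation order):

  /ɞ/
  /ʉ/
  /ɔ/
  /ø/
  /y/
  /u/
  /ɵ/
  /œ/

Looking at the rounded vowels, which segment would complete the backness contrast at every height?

/o/

high: front /y/, central /ʉ/, back /u/.
high-mid: front /ø/, central /ɵ/, back —.
low-mid: front /œ/, central /ɞ/, back /ɔ/.
The high-mid row has no back member, so the gap is the high-mid back rounded vowel /o/.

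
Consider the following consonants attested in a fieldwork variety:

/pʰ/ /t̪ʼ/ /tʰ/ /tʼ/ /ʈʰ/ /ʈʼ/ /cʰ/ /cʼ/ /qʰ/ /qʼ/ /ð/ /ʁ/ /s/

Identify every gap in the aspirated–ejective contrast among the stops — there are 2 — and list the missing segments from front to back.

/pʼ/, /t̪ʰ/

bilabial: aspirated /pʰ/, ejective —.
dental: aspirated —, ejective /t̪ʼ/.
alveolar: aspirated /tʰ/, ejective /tʼ/.
retroflex: aspirated /ʈʰ/, ejective /ʈʼ/.
palatal: aspirated /cʰ/, ejective /cʼ/.
uvular: aspirated /qʰ/, ejective /qʼ/.
Gaps, from front to back: bilabial lacks ejective (/pʼ/); dental lacks aspirated (/t̪ʰ/).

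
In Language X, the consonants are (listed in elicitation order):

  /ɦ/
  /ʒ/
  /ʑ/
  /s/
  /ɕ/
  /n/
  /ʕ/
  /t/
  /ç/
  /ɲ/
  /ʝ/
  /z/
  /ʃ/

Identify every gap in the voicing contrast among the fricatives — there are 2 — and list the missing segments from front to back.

/ħ/, /h/

place of articulation  voiceless  voiced  
alveolar          s         z       
postalveolar      ʃ         ʒ       
alveolo-palatal   ɕ         ʑ       
palatal           ç         ʝ       
pharyngeal        —         ʕ       
glottal           —         ɦ       
Gaps, from front to back: pharyngeal lacks voiceless (/ħ/); glottal lacks voiceless (/h/).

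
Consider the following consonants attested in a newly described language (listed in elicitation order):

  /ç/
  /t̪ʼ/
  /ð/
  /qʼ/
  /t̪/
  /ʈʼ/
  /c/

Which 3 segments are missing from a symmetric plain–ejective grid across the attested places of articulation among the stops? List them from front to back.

dental: plain /t̪/, ejective /t̪ʼ/.
retroflex: plain —, ejective /ʈʼ/.
palatal: plain /c/, ejective —.
uvular: plain —, ejective /qʼ/.
Gaps, from front to back: retroflex lacks plain (/ʈ/); palatal lacks ejective (/cʼ/); uvular lacks plain (/q/).

/ʈ/, /cʼ/, /q/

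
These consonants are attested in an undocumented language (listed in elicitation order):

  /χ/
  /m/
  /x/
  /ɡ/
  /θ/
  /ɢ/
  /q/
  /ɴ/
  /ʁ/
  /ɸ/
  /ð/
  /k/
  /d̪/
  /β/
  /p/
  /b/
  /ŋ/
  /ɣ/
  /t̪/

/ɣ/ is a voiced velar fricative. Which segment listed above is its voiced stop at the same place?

/ɡ/

The voiced stop at the same place is a voiced velar stop — in this inventory, /ɡ/.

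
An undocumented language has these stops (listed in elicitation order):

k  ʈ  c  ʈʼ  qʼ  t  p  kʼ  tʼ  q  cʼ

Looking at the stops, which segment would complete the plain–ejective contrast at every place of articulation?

/pʼ/

Plain: /p/ (bilabial), /t/ (alveolar), /ʈ/ (retroflex), /c/ (palatal), /k/ (velar), /q/ (uvular).
Ejective: /tʼ/ (alveolar), /ʈʼ/ (retroflex), /cʼ/ (palatal), /kʼ/ (velar), /qʼ/ (uvular).
The bilabial row has no ejective member, so the gap is the ejective bilabial stop /pʼ/.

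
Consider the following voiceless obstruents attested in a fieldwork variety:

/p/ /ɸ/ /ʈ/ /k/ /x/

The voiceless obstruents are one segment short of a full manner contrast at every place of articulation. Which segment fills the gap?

/ʂ/

place of articulation  stop      fricative
bilabial          p         ɸ       
retroflex         ʈ         —       
velar             k         x       
The retroflex row has no fricative member, so the gap is the retroflex fricative /ʂ/.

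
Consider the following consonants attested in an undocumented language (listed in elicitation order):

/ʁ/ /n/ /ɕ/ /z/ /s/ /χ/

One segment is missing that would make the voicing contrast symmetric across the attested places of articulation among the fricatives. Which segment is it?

place of articulation  voiceless  voiced  
alveolar          s         z       
alveolo-palatal   ɕ         —       
uvular            χ         ʁ       
The alveolo-palatal row has no voiced member, so the gap is the voiced alveolo-palatal fricative /ʑ/.

/ʑ/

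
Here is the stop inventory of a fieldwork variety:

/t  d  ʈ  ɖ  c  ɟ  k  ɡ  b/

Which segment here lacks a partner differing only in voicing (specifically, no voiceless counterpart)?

Alveolar: /t/ ~ /d/
Retroflex: /ʈ/ ~ /ɖ/
Palatal: /c/ ~ /ɟ/
Velar: /k/ ~ /ɡ/
Bilabial: only /b/ (voiced); no voiceless partner.
So /b/ is the unpaired segment.

/b/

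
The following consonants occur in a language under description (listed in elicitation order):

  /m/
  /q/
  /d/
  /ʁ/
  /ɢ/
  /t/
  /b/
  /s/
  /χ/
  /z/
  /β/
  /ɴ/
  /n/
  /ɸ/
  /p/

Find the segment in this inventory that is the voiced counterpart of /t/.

/d/

/t/ is a voiceless alveolar stop.
The voiced counterpart is a voiced alveolar stop — in this inventory, /d/.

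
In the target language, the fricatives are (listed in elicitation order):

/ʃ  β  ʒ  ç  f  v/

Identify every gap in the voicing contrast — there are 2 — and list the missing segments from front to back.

/ɸ/, /ʝ/

Voiceless: /f/ (labiodental), /ʃ/ (postalveolar), /ç/ (palatal).
Voiced: /β/ (bilabial), /v/ (labiodental), /ʒ/ (postalveolar).
Gaps, from front to back: bilabial lacks voiceless (/ɸ/); palatal lacks voiced (/ʝ/).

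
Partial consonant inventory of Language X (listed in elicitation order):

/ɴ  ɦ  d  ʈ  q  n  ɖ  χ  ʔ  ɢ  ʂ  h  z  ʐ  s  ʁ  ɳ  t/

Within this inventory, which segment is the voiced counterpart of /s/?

/s/ is a voiceless alveolar fricative.
The voiced counterpart is a voiced alveolar fricative — in this inventory, /z/.

/z/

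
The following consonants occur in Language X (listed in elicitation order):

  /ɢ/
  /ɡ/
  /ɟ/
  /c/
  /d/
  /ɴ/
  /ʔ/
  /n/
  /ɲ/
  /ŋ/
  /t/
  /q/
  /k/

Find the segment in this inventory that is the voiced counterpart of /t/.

/t/ is a voiceless alveolar stop.
The voiced counterpart is a voiced alveolar stop — in this inventory, /d/.

/d/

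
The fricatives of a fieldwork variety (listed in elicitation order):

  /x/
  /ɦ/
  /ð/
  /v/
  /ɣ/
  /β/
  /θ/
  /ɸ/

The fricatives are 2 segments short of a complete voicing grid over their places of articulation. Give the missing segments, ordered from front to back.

/f/, /h/

Voiceless: /ɸ/ (bilabial), /θ/ (dental), /x/ (velar).
Voiced: /β/ (bilabial), /v/ (labiodental), /ð/ (dental), /ɣ/ (velar), /ɦ/ (glottal).
Gaps, from front to back: labiodental lacks voiceless (/f/); glottal lacks voiceless (/h/).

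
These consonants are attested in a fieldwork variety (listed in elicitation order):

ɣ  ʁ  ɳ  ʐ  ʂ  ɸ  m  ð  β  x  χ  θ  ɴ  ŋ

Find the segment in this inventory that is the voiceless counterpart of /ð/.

/ð/ is a voiced dental fricative.
The voiceless counterpart is a voiceless dental fricative — in this inventory, /θ/.

/θ/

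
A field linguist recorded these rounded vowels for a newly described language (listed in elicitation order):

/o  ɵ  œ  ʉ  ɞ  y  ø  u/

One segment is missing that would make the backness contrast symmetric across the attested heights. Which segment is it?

high: front /y/, central /ʉ/, back /u/.
high-mid: front /ø/, central /ɵ/, back /o/.
low-mid: front /œ/, central /ɞ/, back —.
The low-mid row has no back member, so the gap is the low-mid back rounded vowel /ɔ/.

/ɔ/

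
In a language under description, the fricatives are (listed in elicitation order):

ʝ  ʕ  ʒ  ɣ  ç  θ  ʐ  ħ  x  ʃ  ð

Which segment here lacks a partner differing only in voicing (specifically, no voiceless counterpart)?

Dental: /θ/ ~ /ð/
Postalveolar: /ʃ/ ~ /ʒ/
Palatal: /ç/ ~ /ʝ/
Velar: /x/ ~ /ɣ/
Pharyngeal: /ħ/ ~ /ʕ/
Retroflex: only /ʐ/ (voiced); no voiceless partner.
So /ʐ/ is the unpaired segment.

/ʐ/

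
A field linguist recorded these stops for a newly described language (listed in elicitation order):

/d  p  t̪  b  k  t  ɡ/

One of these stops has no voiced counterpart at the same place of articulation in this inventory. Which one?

Bilabial: /p/ ~ /b/
Alveolar: /t/ ~ /d/
Velar: /k/ ~ /ɡ/
Dental: only /t̪/ (voiceless); no voiced partner.
So /t̪/ is the unpaired segment.

/t̪/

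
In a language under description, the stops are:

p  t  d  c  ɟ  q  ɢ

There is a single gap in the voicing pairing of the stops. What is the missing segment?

place of articulation  voiceless  voiced  
bilabial          p         —       
alveolar          t         d       
palatal           c         ɟ       
uvular            q         ɢ       
The bilabial row has no voiced member, so the gap is the voiced bilabial stop /b/.

/b/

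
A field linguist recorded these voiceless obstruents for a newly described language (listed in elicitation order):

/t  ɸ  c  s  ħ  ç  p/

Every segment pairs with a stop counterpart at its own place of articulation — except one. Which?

/ħ/

Bilabial: /p/ ~ /ɸ/
Alveolar: /t/ ~ /s/
Palatal: /c/ ~ /ç/
Pharyngeal: only /ħ/ (fricative); no stop partner.
So /ħ/ is the unpaired segment.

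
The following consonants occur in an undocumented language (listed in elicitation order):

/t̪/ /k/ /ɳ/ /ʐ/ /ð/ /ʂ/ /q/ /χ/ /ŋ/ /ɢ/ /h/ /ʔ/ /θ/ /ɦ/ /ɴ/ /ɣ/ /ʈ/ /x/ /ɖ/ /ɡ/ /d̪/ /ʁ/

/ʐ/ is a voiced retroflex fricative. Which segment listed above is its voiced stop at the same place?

/ɖ/

The voiced stop at the same place is a voiced retroflex stop — in this inventory, /ɖ/.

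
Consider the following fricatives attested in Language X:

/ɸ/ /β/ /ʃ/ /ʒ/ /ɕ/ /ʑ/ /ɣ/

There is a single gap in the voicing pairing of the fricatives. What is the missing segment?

bilabial: voiceless /ɸ/, voiced /β/.
postalveolar: voiceless /ʃ/, voiced /ʒ/.
alveolo-palatal: voiceless /ɕ/, voiced /ʑ/.
velar: voiceless —, voiced /ɣ/.
The velar row has no voiceless member, so the gap is the voiceless velar fricative /x/.

/x/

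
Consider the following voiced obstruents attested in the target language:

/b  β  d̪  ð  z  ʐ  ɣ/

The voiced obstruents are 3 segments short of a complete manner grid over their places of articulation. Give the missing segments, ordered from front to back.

/d/, /ɖ/, /ɡ/

Stop: /b/ (bilabial), /d̪/ (dental).
Fricative: /β/ (bilabial), /ð/ (dental), /z/ (alveolar), /ʐ/ (retroflex), /ɣ/ (velar).
Gaps, from front to back: alveolar lacks stop (/d/); retroflex lacks stop (/ɖ/); velar lacks stop (/ɡ/).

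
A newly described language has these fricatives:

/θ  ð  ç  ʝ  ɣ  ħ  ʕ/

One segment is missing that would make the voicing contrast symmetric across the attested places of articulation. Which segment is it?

/x/

dental: voiceless /θ/, voiced /ð/.
palatal: voiceless /ç/, voiced /ʝ/.
velar: voiceless —, voiced /ɣ/.
pharyngeal: voiceless /ħ/, voiced /ʕ/.
The velar row has no voiceless member, so the gap is the voiceless velar fricative /x/.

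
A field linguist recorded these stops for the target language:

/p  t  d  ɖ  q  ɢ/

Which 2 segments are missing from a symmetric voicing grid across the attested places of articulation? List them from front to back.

bilabial: voiceless /p/, voiced —.
alveolar: voiceless /t/, voiced /d/.
retroflex: voiceless —, voiced /ɖ/.
uvular: voiceless /q/, voiced /ɢ/.
Gaps, from front to back: bilabial lacks voiced (/b/); retroflex lacks voiceless (/ʈ/).

/b/, /ʈ/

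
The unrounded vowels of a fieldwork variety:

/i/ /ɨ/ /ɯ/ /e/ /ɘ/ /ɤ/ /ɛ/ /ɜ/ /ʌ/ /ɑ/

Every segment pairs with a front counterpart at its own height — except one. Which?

High: /i/ ~ /ɨ/ ~ /ɯ/
High-mid: /e/ ~ /ɘ/ ~ /ɤ/
Low-mid: /ɛ/ ~ /ɜ/ ~ /ʌ/
Low: only /ɑ/ (back); no front partner.
So /ɑ/ is the unpaired segment.

/ɑ/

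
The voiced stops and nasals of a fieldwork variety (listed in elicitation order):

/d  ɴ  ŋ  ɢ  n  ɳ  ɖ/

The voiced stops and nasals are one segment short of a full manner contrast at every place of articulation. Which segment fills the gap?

alveolar: oral stop /d/, nasal /n/.
retroflex: oral stop /ɖ/, nasal /ɳ/.
velar: oral stop —, nasal /ŋ/.
uvular: oral stop /ɢ/, nasal /ɴ/.
The velar row has no oral stop member, so the gap is the velar oral stop /ɡ/.

/ɡ/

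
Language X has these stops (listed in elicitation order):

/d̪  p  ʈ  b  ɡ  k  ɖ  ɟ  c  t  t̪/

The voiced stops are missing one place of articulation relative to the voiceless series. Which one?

place of articulation  voiceless  voiced  
bilabial          p         b       
dental            t̪        d̪      
alveolar          t         —       
retroflex         ʈ         ɖ       
palatal           c         ɟ       
velar             k         ɡ       
Every place of articulation has a voiced member except alveolar, where /d/ would be expected.

alveolar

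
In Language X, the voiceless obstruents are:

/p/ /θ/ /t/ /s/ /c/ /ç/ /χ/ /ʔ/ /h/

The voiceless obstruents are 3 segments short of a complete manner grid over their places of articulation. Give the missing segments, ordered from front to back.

/ɸ/, /t̪/, /q/

place of articulation  stop      fricative
bilabial          p         —       
dental            —         θ       
alveolar          t         s       
palatal           c         ç       
uvular            —         χ       
glottal           ʔ         h       
Gaps, from front to back: bilabial lacks fricative (/ɸ/); dental lacks stop (/t̪/); uvular lacks stop (/q/).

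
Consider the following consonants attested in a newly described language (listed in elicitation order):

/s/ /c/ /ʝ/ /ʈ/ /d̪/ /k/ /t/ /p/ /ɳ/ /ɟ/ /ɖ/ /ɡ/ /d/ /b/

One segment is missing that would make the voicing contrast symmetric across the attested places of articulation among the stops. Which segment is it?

place of articulation  voiceless  voiced  
bilabial          p         b       
dental            —         d̪      
alveolar          t         d       
retroflex         ʈ         ɖ       
palatal           c         ɟ       
velar             k         ɡ       
The dental row has no voiceless member, so the gap is the voiceless dental stop /t̪/.

/t̪/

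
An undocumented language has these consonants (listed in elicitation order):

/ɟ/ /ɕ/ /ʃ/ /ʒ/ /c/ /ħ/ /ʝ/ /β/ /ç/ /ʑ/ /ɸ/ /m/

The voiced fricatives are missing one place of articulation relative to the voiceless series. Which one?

pharyngeal

Voiceless: /ɸ/ (bilabial), /ʃ/ (postalveolar), /ɕ/ (alveolo-palatal), /ç/ (palatal), /ħ/ (pharyngeal).
Voiced: /β/ (bilabial), /ʒ/ (postalveolar), /ʑ/ (alveolo-palatal), /ʝ/ (palatal).
Every place of articulation has a voiced member except pharyngeal, where /ʕ/ would be expected.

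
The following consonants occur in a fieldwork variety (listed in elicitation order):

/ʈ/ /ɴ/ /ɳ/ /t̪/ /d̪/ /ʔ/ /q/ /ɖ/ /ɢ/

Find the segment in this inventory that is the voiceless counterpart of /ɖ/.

/ɖ/ is a voiced retroflex stop.
The voiceless counterpart is a voiceless retroflex stop — in this inventory, /ʈ/.

/ʈ/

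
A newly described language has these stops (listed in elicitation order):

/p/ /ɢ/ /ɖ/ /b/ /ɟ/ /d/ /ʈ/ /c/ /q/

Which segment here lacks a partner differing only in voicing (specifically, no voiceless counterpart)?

Bilabial: /p/ ~ /b/
Retroflex: /ʈ/ ~ /ɖ/
Palatal: /c/ ~ /ɟ/
Uvular: /q/ ~ /ɢ/
Alveolar: only /d/ (voiced); no voiceless partner.
So /d/ is the unpaired segment.

/d/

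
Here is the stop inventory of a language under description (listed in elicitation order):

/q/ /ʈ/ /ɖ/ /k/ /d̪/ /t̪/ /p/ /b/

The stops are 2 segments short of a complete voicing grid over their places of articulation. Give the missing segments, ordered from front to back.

/ɡ/, /ɢ/

place of articulation  voiceless  voiced  
bilabial          p         b       
dental            t̪        d̪      
retroflex         ʈ         ɖ       
velar             k         —       
uvular            q         —       
Gaps, from front to back: velar lacks voiced (/ɡ/); uvular lacks voiced (/ɢ/).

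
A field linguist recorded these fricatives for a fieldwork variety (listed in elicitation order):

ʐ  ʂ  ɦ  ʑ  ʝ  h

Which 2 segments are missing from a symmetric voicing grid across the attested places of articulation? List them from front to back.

Voiceless: /ʂ/ (retroflex), /h/ (glottal).
Voiced: /ʐ/ (retroflex), /ʑ/ (alveolo-palatal), /ʝ/ (palatal), /ɦ/ (glottal).
Gaps, from front to back: alveolo-palatal lacks voiceless (/ɕ/); palatal lacks voiceless (/ç/).

/ɕ/, /ç/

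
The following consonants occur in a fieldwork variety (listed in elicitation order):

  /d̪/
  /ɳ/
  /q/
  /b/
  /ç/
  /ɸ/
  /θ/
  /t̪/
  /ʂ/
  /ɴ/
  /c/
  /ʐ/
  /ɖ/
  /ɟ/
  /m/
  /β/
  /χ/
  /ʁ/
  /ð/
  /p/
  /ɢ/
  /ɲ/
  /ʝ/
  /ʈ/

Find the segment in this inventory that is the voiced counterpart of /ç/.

/ʝ/

/ç/ is a voiceless palatal fricative.
The voiced counterpart is a voiced palatal fricative — in this inventory, /ʝ/.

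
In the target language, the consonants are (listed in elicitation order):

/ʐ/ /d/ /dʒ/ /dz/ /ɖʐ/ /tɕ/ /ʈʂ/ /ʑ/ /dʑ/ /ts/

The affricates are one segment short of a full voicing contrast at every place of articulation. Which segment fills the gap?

alveolar: voiceless /ts/, voiced /dz/.
postalveolar: voiceless —, voiced /dʒ/.
retroflex: voiceless /ʈʂ/, voiced /ɖʐ/.
alveolo-palatal: voiceless /tɕ/, voiced /dʑ/.
The postalveolar row has no voiceless member, so the gap is the voiceless postalveolar affricate /tʃ/.

/tʃ/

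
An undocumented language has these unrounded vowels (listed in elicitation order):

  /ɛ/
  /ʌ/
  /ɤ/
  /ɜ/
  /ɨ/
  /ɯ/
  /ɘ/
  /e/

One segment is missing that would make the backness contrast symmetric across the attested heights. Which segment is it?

/i/

height            front     central   back    
high              —         ɨ         ɯ       
high-mid          e         ɘ         ɤ       
low-mid           ɛ         ɜ         ʌ       
The high row has no front member, so the gap is the high front unrounded vowel /i/.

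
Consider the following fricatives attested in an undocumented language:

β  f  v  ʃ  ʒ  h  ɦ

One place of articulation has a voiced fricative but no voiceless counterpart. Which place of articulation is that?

bilabial

Voiceless: /f/ (labiodental), /ʃ/ (postalveolar), /h/ (glottal).
Voiced: /β/ (bilabial), /v/ (labiodental), /ʒ/ (postalveolar), /ɦ/ (glottal).
Every place of articulation has a voiceless member except bilabial, where /ɸ/ would be expected.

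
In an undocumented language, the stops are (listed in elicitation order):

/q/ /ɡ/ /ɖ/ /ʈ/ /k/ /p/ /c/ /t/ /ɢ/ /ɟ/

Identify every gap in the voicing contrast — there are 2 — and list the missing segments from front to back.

Voiceless: /p/ (bilabial), /t/ (alveolar), /ʈ/ (retroflex), /c/ (palatal), /k/ (velar), /q/ (uvular).
Voiced: /ɖ/ (retroflex), /ɟ/ (palatal), /ɡ/ (velar), /ɢ/ (uvular).
Gaps, from front to back: bilabial lacks voiced (/b/); alveolar lacks voiced (/d/).

/b/, /d/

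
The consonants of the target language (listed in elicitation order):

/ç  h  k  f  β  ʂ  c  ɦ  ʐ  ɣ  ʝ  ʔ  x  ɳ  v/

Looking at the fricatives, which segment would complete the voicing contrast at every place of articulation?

Voiceless: /f/ (labiodental), /ʂ/ (retroflex), /ç/ (palatal), /x/ (velar), /h/ (glottal).
Voiced: /β/ (bilabial), /v/ (labiodental), /ʐ/ (retroflex), /ʝ/ (palatal), /ɣ/ (velar), /ɦ/ (glottal).
The bilabial row has no voiceless member, so the gap is the voiceless bilabial fricative /ɸ/.

/ɸ/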